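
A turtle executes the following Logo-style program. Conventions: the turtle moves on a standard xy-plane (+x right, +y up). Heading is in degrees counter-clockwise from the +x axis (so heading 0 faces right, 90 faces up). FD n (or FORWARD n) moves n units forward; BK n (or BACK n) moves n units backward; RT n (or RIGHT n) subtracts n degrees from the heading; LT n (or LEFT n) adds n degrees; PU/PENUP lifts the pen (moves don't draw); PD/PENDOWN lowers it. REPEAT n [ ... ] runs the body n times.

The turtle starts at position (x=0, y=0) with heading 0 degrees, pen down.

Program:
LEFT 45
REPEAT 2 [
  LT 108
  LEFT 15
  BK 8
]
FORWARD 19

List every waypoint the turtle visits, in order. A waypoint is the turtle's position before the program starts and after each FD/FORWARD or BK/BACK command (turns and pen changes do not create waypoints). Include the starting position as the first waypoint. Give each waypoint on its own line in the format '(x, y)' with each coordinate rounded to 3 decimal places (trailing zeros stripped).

Executing turtle program step by step:
Start: pos=(0,0), heading=0, pen down
LT 45: heading 0 -> 45
REPEAT 2 [
  -- iteration 1/2 --
  LT 108: heading 45 -> 153
  LT 15: heading 153 -> 168
  BK 8: (0,0) -> (7.825,-1.663) [heading=168, draw]
  -- iteration 2/2 --
  LT 108: heading 168 -> 276
  LT 15: heading 276 -> 291
  BK 8: (7.825,-1.663) -> (4.958,5.805) [heading=291, draw]
]
FD 19: (4.958,5.805) -> (11.767,-11.933) [heading=291, draw]
Final: pos=(11.767,-11.933), heading=291, 3 segment(s) drawn
Waypoints (4 total):
(0, 0)
(7.825, -1.663)
(4.958, 5.805)
(11.767, -11.933)

Answer: (0, 0)
(7.825, -1.663)
(4.958, 5.805)
(11.767, -11.933)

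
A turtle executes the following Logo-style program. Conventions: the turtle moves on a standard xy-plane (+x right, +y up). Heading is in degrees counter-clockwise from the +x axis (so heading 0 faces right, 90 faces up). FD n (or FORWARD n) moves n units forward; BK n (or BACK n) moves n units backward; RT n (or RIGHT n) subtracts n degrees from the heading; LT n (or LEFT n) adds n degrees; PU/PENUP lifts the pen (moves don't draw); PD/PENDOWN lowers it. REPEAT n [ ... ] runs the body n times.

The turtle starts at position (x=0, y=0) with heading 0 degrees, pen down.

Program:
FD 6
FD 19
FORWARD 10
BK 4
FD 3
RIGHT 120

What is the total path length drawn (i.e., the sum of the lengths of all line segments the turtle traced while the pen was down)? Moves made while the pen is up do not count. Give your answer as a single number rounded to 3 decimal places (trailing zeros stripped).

Executing turtle program step by step:
Start: pos=(0,0), heading=0, pen down
FD 6: (0,0) -> (6,0) [heading=0, draw]
FD 19: (6,0) -> (25,0) [heading=0, draw]
FD 10: (25,0) -> (35,0) [heading=0, draw]
BK 4: (35,0) -> (31,0) [heading=0, draw]
FD 3: (31,0) -> (34,0) [heading=0, draw]
RT 120: heading 0 -> 240
Final: pos=(34,0), heading=240, 5 segment(s) drawn

Segment lengths:
  seg 1: (0,0) -> (6,0), length = 6
  seg 2: (6,0) -> (25,0), length = 19
  seg 3: (25,0) -> (35,0), length = 10
  seg 4: (35,0) -> (31,0), length = 4
  seg 5: (31,0) -> (34,0), length = 3
Total = 42

Answer: 42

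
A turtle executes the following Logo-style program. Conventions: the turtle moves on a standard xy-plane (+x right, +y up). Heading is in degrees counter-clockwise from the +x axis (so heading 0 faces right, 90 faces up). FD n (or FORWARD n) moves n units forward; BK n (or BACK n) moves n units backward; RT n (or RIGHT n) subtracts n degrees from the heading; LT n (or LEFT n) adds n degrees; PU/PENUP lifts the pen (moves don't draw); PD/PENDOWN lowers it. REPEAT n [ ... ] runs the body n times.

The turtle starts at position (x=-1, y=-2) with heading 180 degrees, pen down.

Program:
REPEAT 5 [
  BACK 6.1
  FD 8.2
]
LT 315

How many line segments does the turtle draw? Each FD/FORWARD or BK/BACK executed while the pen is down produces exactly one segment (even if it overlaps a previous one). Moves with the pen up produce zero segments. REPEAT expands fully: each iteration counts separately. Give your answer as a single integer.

Answer: 10

Derivation:
Executing turtle program step by step:
Start: pos=(-1,-2), heading=180, pen down
REPEAT 5 [
  -- iteration 1/5 --
  BK 6.1: (-1,-2) -> (5.1,-2) [heading=180, draw]
  FD 8.2: (5.1,-2) -> (-3.1,-2) [heading=180, draw]
  -- iteration 2/5 --
  BK 6.1: (-3.1,-2) -> (3,-2) [heading=180, draw]
  FD 8.2: (3,-2) -> (-5.2,-2) [heading=180, draw]
  -- iteration 3/5 --
  BK 6.1: (-5.2,-2) -> (0.9,-2) [heading=180, draw]
  FD 8.2: (0.9,-2) -> (-7.3,-2) [heading=180, draw]
  -- iteration 4/5 --
  BK 6.1: (-7.3,-2) -> (-1.2,-2) [heading=180, draw]
  FD 8.2: (-1.2,-2) -> (-9.4,-2) [heading=180, draw]
  -- iteration 5/5 --
  BK 6.1: (-9.4,-2) -> (-3.3,-2) [heading=180, draw]
  FD 8.2: (-3.3,-2) -> (-11.5,-2) [heading=180, draw]
]
LT 315: heading 180 -> 135
Final: pos=(-11.5,-2), heading=135, 10 segment(s) drawn
Segments drawn: 10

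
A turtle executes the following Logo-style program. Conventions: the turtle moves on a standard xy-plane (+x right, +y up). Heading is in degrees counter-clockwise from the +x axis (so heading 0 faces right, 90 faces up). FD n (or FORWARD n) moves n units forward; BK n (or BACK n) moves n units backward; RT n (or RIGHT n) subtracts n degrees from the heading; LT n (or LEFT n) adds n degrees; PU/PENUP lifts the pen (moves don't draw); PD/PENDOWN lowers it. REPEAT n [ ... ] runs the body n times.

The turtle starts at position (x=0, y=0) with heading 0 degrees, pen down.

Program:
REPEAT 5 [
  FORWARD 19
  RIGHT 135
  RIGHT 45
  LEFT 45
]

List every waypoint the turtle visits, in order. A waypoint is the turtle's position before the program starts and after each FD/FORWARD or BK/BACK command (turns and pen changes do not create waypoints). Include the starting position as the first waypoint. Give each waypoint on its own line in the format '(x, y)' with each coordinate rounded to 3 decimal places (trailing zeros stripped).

Executing turtle program step by step:
Start: pos=(0,0), heading=0, pen down
REPEAT 5 [
  -- iteration 1/5 --
  FD 19: (0,0) -> (19,0) [heading=0, draw]
  RT 135: heading 0 -> 225
  RT 45: heading 225 -> 180
  LT 45: heading 180 -> 225
  -- iteration 2/5 --
  FD 19: (19,0) -> (5.565,-13.435) [heading=225, draw]
  RT 135: heading 225 -> 90
  RT 45: heading 90 -> 45
  LT 45: heading 45 -> 90
  -- iteration 3/5 --
  FD 19: (5.565,-13.435) -> (5.565,5.565) [heading=90, draw]
  RT 135: heading 90 -> 315
  RT 45: heading 315 -> 270
  LT 45: heading 270 -> 315
  -- iteration 4/5 --
  FD 19: (5.565,5.565) -> (19,-7.87) [heading=315, draw]
  RT 135: heading 315 -> 180
  RT 45: heading 180 -> 135
  LT 45: heading 135 -> 180
  -- iteration 5/5 --
  FD 19: (19,-7.87) -> (0,-7.87) [heading=180, draw]
  RT 135: heading 180 -> 45
  RT 45: heading 45 -> 0
  LT 45: heading 0 -> 45
]
Final: pos=(0,-7.87), heading=45, 5 segment(s) drawn
Waypoints (6 total):
(0, 0)
(19, 0)
(5.565, -13.435)
(5.565, 5.565)
(19, -7.87)
(0, -7.87)

Answer: (0, 0)
(19, 0)
(5.565, -13.435)
(5.565, 5.565)
(19, -7.87)
(0, -7.87)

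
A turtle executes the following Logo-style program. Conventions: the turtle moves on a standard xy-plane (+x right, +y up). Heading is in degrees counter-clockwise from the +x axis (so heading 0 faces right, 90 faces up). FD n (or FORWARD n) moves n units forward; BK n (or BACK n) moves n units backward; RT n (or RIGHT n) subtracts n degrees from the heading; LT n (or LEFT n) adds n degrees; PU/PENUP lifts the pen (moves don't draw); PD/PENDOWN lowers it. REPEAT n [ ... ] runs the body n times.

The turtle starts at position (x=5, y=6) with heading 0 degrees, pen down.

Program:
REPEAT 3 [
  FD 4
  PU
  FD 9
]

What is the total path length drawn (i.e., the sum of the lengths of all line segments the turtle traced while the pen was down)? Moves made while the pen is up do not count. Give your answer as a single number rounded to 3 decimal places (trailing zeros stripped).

Answer: 4

Derivation:
Executing turtle program step by step:
Start: pos=(5,6), heading=0, pen down
REPEAT 3 [
  -- iteration 1/3 --
  FD 4: (5,6) -> (9,6) [heading=0, draw]
  PU: pen up
  FD 9: (9,6) -> (18,6) [heading=0, move]
  -- iteration 2/3 --
  FD 4: (18,6) -> (22,6) [heading=0, move]
  PU: pen up
  FD 9: (22,6) -> (31,6) [heading=0, move]
  -- iteration 3/3 --
  FD 4: (31,6) -> (35,6) [heading=0, move]
  PU: pen up
  FD 9: (35,6) -> (44,6) [heading=0, move]
]
Final: pos=(44,6), heading=0, 1 segment(s) drawn

Segment lengths:
  seg 1: (5,6) -> (9,6), length = 4
Total = 4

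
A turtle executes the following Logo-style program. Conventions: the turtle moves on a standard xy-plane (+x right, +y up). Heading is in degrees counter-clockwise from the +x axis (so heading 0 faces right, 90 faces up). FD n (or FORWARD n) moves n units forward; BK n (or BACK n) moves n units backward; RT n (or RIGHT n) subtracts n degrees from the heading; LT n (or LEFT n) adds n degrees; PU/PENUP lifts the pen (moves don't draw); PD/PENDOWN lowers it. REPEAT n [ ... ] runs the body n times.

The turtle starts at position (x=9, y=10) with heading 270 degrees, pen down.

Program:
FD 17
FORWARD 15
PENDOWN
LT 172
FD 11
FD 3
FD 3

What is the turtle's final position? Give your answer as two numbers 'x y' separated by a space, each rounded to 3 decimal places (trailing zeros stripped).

Executing turtle program step by step:
Start: pos=(9,10), heading=270, pen down
FD 17: (9,10) -> (9,-7) [heading=270, draw]
FD 15: (9,-7) -> (9,-22) [heading=270, draw]
PD: pen down
LT 172: heading 270 -> 82
FD 11: (9,-22) -> (10.531,-11.107) [heading=82, draw]
FD 3: (10.531,-11.107) -> (10.948,-8.136) [heading=82, draw]
FD 3: (10.948,-8.136) -> (11.366,-5.165) [heading=82, draw]
Final: pos=(11.366,-5.165), heading=82, 5 segment(s) drawn

Answer: 11.366 -5.165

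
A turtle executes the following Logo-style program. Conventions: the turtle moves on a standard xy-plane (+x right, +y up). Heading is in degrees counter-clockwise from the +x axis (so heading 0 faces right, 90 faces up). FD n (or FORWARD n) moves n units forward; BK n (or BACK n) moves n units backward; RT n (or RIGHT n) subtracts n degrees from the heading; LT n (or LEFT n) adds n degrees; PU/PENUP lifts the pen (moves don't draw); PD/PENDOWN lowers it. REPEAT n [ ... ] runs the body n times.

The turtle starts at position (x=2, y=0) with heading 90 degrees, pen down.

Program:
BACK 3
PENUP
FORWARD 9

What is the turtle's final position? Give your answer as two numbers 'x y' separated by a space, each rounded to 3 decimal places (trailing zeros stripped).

Executing turtle program step by step:
Start: pos=(2,0), heading=90, pen down
BK 3: (2,0) -> (2,-3) [heading=90, draw]
PU: pen up
FD 9: (2,-3) -> (2,6) [heading=90, move]
Final: pos=(2,6), heading=90, 1 segment(s) drawn

Answer: 2 6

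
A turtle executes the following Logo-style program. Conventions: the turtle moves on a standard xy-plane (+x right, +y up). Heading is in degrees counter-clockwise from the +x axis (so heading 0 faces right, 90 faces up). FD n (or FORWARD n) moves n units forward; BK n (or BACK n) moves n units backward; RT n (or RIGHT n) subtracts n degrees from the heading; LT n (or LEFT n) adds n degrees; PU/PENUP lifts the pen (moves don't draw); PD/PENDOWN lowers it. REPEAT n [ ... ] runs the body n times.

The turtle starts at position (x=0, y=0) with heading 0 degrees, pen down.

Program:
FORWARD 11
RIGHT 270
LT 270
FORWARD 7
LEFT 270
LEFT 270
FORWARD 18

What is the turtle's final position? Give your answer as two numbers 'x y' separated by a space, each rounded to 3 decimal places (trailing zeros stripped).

Executing turtle program step by step:
Start: pos=(0,0), heading=0, pen down
FD 11: (0,0) -> (11,0) [heading=0, draw]
RT 270: heading 0 -> 90
LT 270: heading 90 -> 0
FD 7: (11,0) -> (18,0) [heading=0, draw]
LT 270: heading 0 -> 270
LT 270: heading 270 -> 180
FD 18: (18,0) -> (0,0) [heading=180, draw]
Final: pos=(0,0), heading=180, 3 segment(s) drawn

Answer: 0 0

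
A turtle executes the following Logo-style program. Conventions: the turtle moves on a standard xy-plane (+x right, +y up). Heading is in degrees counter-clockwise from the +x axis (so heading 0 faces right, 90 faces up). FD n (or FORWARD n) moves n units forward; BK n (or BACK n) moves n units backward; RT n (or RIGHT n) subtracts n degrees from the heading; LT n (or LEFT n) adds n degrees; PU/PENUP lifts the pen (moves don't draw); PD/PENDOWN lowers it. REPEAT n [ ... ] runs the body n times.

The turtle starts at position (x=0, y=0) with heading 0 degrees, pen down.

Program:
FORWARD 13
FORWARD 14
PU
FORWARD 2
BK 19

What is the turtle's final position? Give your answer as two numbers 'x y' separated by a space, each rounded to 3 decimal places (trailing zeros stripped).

Executing turtle program step by step:
Start: pos=(0,0), heading=0, pen down
FD 13: (0,0) -> (13,0) [heading=0, draw]
FD 14: (13,0) -> (27,0) [heading=0, draw]
PU: pen up
FD 2: (27,0) -> (29,0) [heading=0, move]
BK 19: (29,0) -> (10,0) [heading=0, move]
Final: pos=(10,0), heading=0, 2 segment(s) drawn

Answer: 10 0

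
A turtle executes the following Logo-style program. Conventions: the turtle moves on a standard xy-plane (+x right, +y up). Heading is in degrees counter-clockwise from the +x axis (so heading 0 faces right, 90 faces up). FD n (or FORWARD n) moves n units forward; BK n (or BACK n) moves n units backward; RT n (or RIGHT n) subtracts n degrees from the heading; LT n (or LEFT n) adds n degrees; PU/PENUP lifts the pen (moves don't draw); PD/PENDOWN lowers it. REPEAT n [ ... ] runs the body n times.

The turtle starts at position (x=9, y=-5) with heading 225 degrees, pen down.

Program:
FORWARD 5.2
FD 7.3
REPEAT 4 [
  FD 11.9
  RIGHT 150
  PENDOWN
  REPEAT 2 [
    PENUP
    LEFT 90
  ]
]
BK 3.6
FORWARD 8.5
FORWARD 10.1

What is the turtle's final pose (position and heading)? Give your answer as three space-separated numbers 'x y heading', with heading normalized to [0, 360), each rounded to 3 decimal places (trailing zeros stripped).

Executing turtle program step by step:
Start: pos=(9,-5), heading=225, pen down
FD 5.2: (9,-5) -> (5.323,-8.677) [heading=225, draw]
FD 7.3: (5.323,-8.677) -> (0.161,-13.839) [heading=225, draw]
REPEAT 4 [
  -- iteration 1/4 --
  FD 11.9: (0.161,-13.839) -> (-8.253,-22.253) [heading=225, draw]
  RT 150: heading 225 -> 75
  PD: pen down
  REPEAT 2 [
    -- iteration 1/2 --
    PU: pen up
    LT 90: heading 75 -> 165
    -- iteration 2/2 --
    PU: pen up
    LT 90: heading 165 -> 255
  ]
  -- iteration 2/4 --
  FD 11.9: (-8.253,-22.253) -> (-11.333,-33.748) [heading=255, move]
  RT 150: heading 255 -> 105
  PD: pen down
  REPEAT 2 [
    -- iteration 1/2 --
    PU: pen up
    LT 90: heading 105 -> 195
    -- iteration 2/2 --
    PU: pen up
    LT 90: heading 195 -> 285
  ]
  -- iteration 3/4 --
  FD 11.9: (-11.333,-33.748) -> (-8.253,-45.242) [heading=285, move]
  RT 150: heading 285 -> 135
  PD: pen down
  REPEAT 2 [
    -- iteration 1/2 --
    PU: pen up
    LT 90: heading 135 -> 225
    -- iteration 2/2 --
    PU: pen up
    LT 90: heading 225 -> 315
  ]
  -- iteration 4/4 --
  FD 11.9: (-8.253,-45.242) -> (0.161,-53.657) [heading=315, move]
  RT 150: heading 315 -> 165
  PD: pen down
  REPEAT 2 [
    -- iteration 1/2 --
    PU: pen up
    LT 90: heading 165 -> 255
    -- iteration 2/2 --
    PU: pen up
    LT 90: heading 255 -> 345
  ]
]
BK 3.6: (0.161,-53.657) -> (-3.316,-52.725) [heading=345, move]
FD 8.5: (-3.316,-52.725) -> (4.894,-54.925) [heading=345, move]
FD 10.1: (4.894,-54.925) -> (14.65,-57.539) [heading=345, move]
Final: pos=(14.65,-57.539), heading=345, 3 segment(s) drawn

Answer: 14.65 -57.539 345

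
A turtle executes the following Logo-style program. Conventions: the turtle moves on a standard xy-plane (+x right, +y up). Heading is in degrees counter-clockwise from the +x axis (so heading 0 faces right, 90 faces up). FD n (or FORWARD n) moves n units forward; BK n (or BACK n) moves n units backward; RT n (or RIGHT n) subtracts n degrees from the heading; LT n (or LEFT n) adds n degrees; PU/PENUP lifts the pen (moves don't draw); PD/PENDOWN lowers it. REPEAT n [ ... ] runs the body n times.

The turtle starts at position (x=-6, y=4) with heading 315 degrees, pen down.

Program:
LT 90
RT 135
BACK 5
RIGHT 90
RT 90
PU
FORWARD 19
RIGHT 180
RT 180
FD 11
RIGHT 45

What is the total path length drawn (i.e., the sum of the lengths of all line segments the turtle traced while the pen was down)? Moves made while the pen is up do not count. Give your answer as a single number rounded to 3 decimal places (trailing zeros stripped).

Answer: 5

Derivation:
Executing turtle program step by step:
Start: pos=(-6,4), heading=315, pen down
LT 90: heading 315 -> 45
RT 135: heading 45 -> 270
BK 5: (-6,4) -> (-6,9) [heading=270, draw]
RT 90: heading 270 -> 180
RT 90: heading 180 -> 90
PU: pen up
FD 19: (-6,9) -> (-6,28) [heading=90, move]
RT 180: heading 90 -> 270
RT 180: heading 270 -> 90
FD 11: (-6,28) -> (-6,39) [heading=90, move]
RT 45: heading 90 -> 45
Final: pos=(-6,39), heading=45, 1 segment(s) drawn

Segment lengths:
  seg 1: (-6,4) -> (-6,9), length = 5
Total = 5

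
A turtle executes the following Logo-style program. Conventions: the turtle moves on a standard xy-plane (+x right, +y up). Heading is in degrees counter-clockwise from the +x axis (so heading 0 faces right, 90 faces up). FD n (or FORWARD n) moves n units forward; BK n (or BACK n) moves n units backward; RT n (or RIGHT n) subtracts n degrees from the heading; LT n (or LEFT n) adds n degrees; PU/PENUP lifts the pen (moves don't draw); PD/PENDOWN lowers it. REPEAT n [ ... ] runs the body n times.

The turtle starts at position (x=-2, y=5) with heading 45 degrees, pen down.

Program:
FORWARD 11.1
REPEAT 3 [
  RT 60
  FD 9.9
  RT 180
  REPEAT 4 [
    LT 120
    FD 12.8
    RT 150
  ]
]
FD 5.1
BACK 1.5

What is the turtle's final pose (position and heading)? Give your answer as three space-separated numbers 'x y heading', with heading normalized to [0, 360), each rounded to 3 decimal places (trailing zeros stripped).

Executing turtle program step by step:
Start: pos=(-2,5), heading=45, pen down
FD 11.1: (-2,5) -> (5.849,12.849) [heading=45, draw]
REPEAT 3 [
  -- iteration 1/3 --
  RT 60: heading 45 -> 345
  FD 9.9: (5.849,12.849) -> (15.412,10.287) [heading=345, draw]
  RT 180: heading 345 -> 165
  REPEAT 4 [
    -- iteration 1/4 --
    LT 120: heading 165 -> 285
    FD 12.8: (15.412,10.287) -> (18.724,-2.077) [heading=285, draw]
    RT 150: heading 285 -> 135
    -- iteration 2/4 --
    LT 120: heading 135 -> 255
    FD 12.8: (18.724,-2.077) -> (15.412,-14.441) [heading=255, draw]
    RT 150: heading 255 -> 105
    -- iteration 3/4 --
    LT 120: heading 105 -> 225
    FD 12.8: (15.412,-14.441) -> (6.361,-23.492) [heading=225, draw]
    RT 150: heading 225 -> 75
    -- iteration 4/4 --
    LT 120: heading 75 -> 195
    FD 12.8: (6.361,-23.492) -> (-6.003,-26.805) [heading=195, draw]
    RT 150: heading 195 -> 45
  ]
  -- iteration 2/3 --
  RT 60: heading 45 -> 345
  FD 9.9: (-6.003,-26.805) -> (3.559,-29.367) [heading=345, draw]
  RT 180: heading 345 -> 165
  REPEAT 4 [
    -- iteration 1/4 --
    LT 120: heading 165 -> 285
    FD 12.8: (3.559,-29.367) -> (6.872,-41.731) [heading=285, draw]
    RT 150: heading 285 -> 135
    -- iteration 2/4 --
    LT 120: heading 135 -> 255
    FD 12.8: (6.872,-41.731) -> (3.559,-54.095) [heading=255, draw]
    RT 150: heading 255 -> 105
    -- iteration 3/4 --
    LT 120: heading 105 -> 225
    FD 12.8: (3.559,-54.095) -> (-5.492,-63.146) [heading=225, draw]
    RT 150: heading 225 -> 75
    -- iteration 4/4 --
    LT 120: heading 75 -> 195
    FD 12.8: (-5.492,-63.146) -> (-17.855,-66.459) [heading=195, draw]
    RT 150: heading 195 -> 45
  ]
  -- iteration 3/3 --
  RT 60: heading 45 -> 345
  FD 9.9: (-17.855,-66.459) -> (-8.293,-69.021) [heading=345, draw]
  RT 180: heading 345 -> 165
  REPEAT 4 [
    -- iteration 1/4 --
    LT 120: heading 165 -> 285
    FD 12.8: (-8.293,-69.021) -> (-4.98,-81.385) [heading=285, draw]
    RT 150: heading 285 -> 135
    -- iteration 2/4 --
    LT 120: heading 135 -> 255
    FD 12.8: (-4.98,-81.385) -> (-8.293,-93.749) [heading=255, draw]
    RT 150: heading 255 -> 105
    -- iteration 3/4 --
    LT 120: heading 105 -> 225
    FD 12.8: (-8.293,-93.749) -> (-17.344,-102.8) [heading=225, draw]
    RT 150: heading 225 -> 75
    -- iteration 4/4 --
    LT 120: heading 75 -> 195
    FD 12.8: (-17.344,-102.8) -> (-29.708,-106.113) [heading=195, draw]
    RT 150: heading 195 -> 45
  ]
]
FD 5.1: (-29.708,-106.113) -> (-26.101,-102.506) [heading=45, draw]
BK 1.5: (-26.101,-102.506) -> (-27.162,-103.567) [heading=45, draw]
Final: pos=(-27.162,-103.567), heading=45, 18 segment(s) drawn

Answer: -27.162 -103.567 45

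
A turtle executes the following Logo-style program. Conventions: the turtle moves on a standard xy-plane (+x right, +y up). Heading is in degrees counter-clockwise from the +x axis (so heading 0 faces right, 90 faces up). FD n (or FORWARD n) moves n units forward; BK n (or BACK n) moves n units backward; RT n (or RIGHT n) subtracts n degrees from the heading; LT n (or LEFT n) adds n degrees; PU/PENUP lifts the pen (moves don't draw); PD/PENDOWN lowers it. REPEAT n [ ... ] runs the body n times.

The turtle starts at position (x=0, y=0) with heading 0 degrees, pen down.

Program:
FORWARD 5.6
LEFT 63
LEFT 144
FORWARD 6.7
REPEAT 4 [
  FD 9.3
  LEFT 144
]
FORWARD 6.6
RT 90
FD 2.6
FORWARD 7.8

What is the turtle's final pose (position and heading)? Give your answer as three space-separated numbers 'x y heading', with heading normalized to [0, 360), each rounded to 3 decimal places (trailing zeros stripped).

Answer: 7.671 -10.169 333

Derivation:
Executing turtle program step by step:
Start: pos=(0,0), heading=0, pen down
FD 5.6: (0,0) -> (5.6,0) [heading=0, draw]
LT 63: heading 0 -> 63
LT 144: heading 63 -> 207
FD 6.7: (5.6,0) -> (-0.37,-3.042) [heading=207, draw]
REPEAT 4 [
  -- iteration 1/4 --
  FD 9.3: (-0.37,-3.042) -> (-8.656,-7.264) [heading=207, draw]
  LT 144: heading 207 -> 351
  -- iteration 2/4 --
  FD 9.3: (-8.656,-7.264) -> (0.529,-8.719) [heading=351, draw]
  LT 144: heading 351 -> 135
  -- iteration 3/4 --
  FD 9.3: (0.529,-8.719) -> (-6.047,-2.143) [heading=135, draw]
  LT 144: heading 135 -> 279
  -- iteration 4/4 --
  FD 9.3: (-6.047,-2.143) -> (-4.592,-11.328) [heading=279, draw]
  LT 144: heading 279 -> 63
]
FD 6.6: (-4.592,-11.328) -> (-1.596,-5.447) [heading=63, draw]
RT 90: heading 63 -> 333
FD 2.6: (-1.596,-5.447) -> (0.721,-6.628) [heading=333, draw]
FD 7.8: (0.721,-6.628) -> (7.671,-10.169) [heading=333, draw]
Final: pos=(7.671,-10.169), heading=333, 9 segment(s) drawn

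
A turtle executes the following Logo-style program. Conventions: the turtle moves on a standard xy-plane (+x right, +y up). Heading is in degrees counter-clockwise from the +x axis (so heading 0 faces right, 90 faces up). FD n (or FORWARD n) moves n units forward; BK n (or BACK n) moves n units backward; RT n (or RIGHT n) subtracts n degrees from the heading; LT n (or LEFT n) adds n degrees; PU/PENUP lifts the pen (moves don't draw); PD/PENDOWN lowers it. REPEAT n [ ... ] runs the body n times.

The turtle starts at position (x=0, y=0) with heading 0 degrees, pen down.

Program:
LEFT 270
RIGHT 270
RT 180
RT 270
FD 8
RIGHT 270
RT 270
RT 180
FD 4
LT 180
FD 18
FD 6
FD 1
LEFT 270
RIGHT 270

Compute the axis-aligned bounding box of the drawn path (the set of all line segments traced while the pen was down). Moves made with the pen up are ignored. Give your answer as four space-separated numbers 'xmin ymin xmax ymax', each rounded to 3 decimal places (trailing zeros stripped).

Answer: 0 -12 0 13

Derivation:
Executing turtle program step by step:
Start: pos=(0,0), heading=0, pen down
LT 270: heading 0 -> 270
RT 270: heading 270 -> 0
RT 180: heading 0 -> 180
RT 270: heading 180 -> 270
FD 8: (0,0) -> (0,-8) [heading=270, draw]
RT 270: heading 270 -> 0
RT 270: heading 0 -> 90
RT 180: heading 90 -> 270
FD 4: (0,-8) -> (0,-12) [heading=270, draw]
LT 180: heading 270 -> 90
FD 18: (0,-12) -> (0,6) [heading=90, draw]
FD 6: (0,6) -> (0,12) [heading=90, draw]
FD 1: (0,12) -> (0,13) [heading=90, draw]
LT 270: heading 90 -> 0
RT 270: heading 0 -> 90
Final: pos=(0,13), heading=90, 5 segment(s) drawn

Segment endpoints: x in {0, 0, 0, 0, 0, 0}, y in {-12, -8, 0, 6, 12, 13}
xmin=0, ymin=-12, xmax=0, ymax=13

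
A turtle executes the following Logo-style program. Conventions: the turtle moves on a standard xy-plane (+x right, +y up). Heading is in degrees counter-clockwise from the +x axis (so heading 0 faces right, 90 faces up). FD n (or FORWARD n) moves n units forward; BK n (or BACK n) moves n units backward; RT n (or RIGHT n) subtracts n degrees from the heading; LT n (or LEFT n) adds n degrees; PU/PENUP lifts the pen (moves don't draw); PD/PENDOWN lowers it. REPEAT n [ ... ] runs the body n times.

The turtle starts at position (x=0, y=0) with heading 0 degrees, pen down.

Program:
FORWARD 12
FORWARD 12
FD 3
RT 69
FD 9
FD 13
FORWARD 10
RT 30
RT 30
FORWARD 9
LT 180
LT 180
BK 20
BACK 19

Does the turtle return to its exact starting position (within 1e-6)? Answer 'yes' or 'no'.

Executing turtle program step by step:
Start: pos=(0,0), heading=0, pen down
FD 12: (0,0) -> (12,0) [heading=0, draw]
FD 12: (12,0) -> (24,0) [heading=0, draw]
FD 3: (24,0) -> (27,0) [heading=0, draw]
RT 69: heading 0 -> 291
FD 9: (27,0) -> (30.225,-8.402) [heading=291, draw]
FD 13: (30.225,-8.402) -> (34.884,-20.539) [heading=291, draw]
FD 10: (34.884,-20.539) -> (38.468,-29.875) [heading=291, draw]
RT 30: heading 291 -> 261
RT 30: heading 261 -> 231
FD 9: (38.468,-29.875) -> (32.804,-36.869) [heading=231, draw]
LT 180: heading 231 -> 51
LT 180: heading 51 -> 231
BK 20: (32.804,-36.869) -> (45.39,-21.326) [heading=231, draw]
BK 19: (45.39,-21.326) -> (57.347,-6.56) [heading=231, draw]
Final: pos=(57.347,-6.56), heading=231, 9 segment(s) drawn

Start position: (0, 0)
Final position: (57.347, -6.56)
Distance = 57.721; >= 1e-6 -> NOT closed

Answer: no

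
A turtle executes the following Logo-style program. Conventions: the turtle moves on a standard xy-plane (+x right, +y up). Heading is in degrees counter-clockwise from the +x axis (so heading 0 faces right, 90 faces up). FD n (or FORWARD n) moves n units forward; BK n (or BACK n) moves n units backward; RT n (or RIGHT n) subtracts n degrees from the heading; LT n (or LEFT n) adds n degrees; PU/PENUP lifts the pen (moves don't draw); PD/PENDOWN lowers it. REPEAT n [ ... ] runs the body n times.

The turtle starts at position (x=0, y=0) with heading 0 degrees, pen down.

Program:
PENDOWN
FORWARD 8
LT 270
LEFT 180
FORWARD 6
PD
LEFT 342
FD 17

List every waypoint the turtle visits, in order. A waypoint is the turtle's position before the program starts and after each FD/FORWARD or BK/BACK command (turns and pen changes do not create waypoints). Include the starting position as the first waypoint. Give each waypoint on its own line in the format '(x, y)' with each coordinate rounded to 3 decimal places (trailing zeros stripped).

Answer: (0, 0)
(8, 0)
(8, 6)
(13.253, 22.168)

Derivation:
Executing turtle program step by step:
Start: pos=(0,0), heading=0, pen down
PD: pen down
FD 8: (0,0) -> (8,0) [heading=0, draw]
LT 270: heading 0 -> 270
LT 180: heading 270 -> 90
FD 6: (8,0) -> (8,6) [heading=90, draw]
PD: pen down
LT 342: heading 90 -> 72
FD 17: (8,6) -> (13.253,22.168) [heading=72, draw]
Final: pos=(13.253,22.168), heading=72, 3 segment(s) drawn
Waypoints (4 total):
(0, 0)
(8, 0)
(8, 6)
(13.253, 22.168)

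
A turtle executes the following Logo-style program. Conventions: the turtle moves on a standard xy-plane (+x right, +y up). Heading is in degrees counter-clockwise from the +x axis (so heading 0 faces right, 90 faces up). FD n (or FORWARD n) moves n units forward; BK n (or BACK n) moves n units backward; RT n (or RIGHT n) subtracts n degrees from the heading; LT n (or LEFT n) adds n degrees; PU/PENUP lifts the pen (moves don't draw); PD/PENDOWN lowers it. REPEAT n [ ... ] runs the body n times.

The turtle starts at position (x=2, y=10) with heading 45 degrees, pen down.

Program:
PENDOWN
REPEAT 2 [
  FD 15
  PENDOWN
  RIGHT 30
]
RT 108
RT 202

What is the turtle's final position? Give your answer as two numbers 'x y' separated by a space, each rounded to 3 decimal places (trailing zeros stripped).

Answer: 27.095 24.489

Derivation:
Executing turtle program step by step:
Start: pos=(2,10), heading=45, pen down
PD: pen down
REPEAT 2 [
  -- iteration 1/2 --
  FD 15: (2,10) -> (12.607,20.607) [heading=45, draw]
  PD: pen down
  RT 30: heading 45 -> 15
  -- iteration 2/2 --
  FD 15: (12.607,20.607) -> (27.095,24.489) [heading=15, draw]
  PD: pen down
  RT 30: heading 15 -> 345
]
RT 108: heading 345 -> 237
RT 202: heading 237 -> 35
Final: pos=(27.095,24.489), heading=35, 2 segment(s) drawn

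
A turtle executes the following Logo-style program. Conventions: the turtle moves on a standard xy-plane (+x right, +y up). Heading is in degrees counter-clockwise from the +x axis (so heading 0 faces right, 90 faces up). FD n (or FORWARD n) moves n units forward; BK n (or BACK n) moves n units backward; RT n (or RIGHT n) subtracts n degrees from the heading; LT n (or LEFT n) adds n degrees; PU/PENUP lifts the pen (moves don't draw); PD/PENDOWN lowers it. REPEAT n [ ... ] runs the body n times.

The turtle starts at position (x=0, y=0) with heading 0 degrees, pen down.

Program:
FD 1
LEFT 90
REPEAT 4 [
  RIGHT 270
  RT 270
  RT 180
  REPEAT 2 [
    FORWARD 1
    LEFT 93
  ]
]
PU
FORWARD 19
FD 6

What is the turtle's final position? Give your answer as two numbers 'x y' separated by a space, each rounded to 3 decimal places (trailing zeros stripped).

Executing turtle program step by step:
Start: pos=(0,0), heading=0, pen down
FD 1: (0,0) -> (1,0) [heading=0, draw]
LT 90: heading 0 -> 90
REPEAT 4 [
  -- iteration 1/4 --
  RT 270: heading 90 -> 180
  RT 270: heading 180 -> 270
  RT 180: heading 270 -> 90
  REPEAT 2 [
    -- iteration 1/2 --
    FD 1: (1,0) -> (1,1) [heading=90, draw]
    LT 93: heading 90 -> 183
    -- iteration 2/2 --
    FD 1: (1,1) -> (0.001,0.948) [heading=183, draw]
    LT 93: heading 183 -> 276
  ]
  -- iteration 2/4 --
  RT 270: heading 276 -> 6
  RT 270: heading 6 -> 96
  RT 180: heading 96 -> 276
  REPEAT 2 [
    -- iteration 1/2 --
    FD 1: (0.001,0.948) -> (0.106,-0.047) [heading=276, draw]
    LT 93: heading 276 -> 9
    -- iteration 2/2 --
    FD 1: (0.106,-0.047) -> (1.094,0.11) [heading=9, draw]
    LT 93: heading 9 -> 102
  ]
  -- iteration 3/4 --
  RT 270: heading 102 -> 192
  RT 270: heading 192 -> 282
  RT 180: heading 282 -> 102
  REPEAT 2 [
    -- iteration 1/2 --
    FD 1: (1.094,0.11) -> (0.886,1.088) [heading=102, draw]
    LT 93: heading 102 -> 195
    -- iteration 2/2 --
    FD 1: (0.886,1.088) -> (-0.08,0.829) [heading=195, draw]
    LT 93: heading 195 -> 288
  ]
  -- iteration 4/4 --
  RT 270: heading 288 -> 18
  RT 270: heading 18 -> 108
  RT 180: heading 108 -> 288
  REPEAT 2 [
    -- iteration 1/2 --
    FD 1: (-0.08,0.829) -> (0.229,-0.122) [heading=288, draw]
    LT 93: heading 288 -> 21
    -- iteration 2/2 --
    FD 1: (0.229,-0.122) -> (1.162,0.236) [heading=21, draw]
    LT 93: heading 21 -> 114
  ]
]
PU: pen up
FD 19: (1.162,0.236) -> (-6.566,17.594) [heading=114, move]
FD 6: (-6.566,17.594) -> (-9.006,23.075) [heading=114, move]
Final: pos=(-9.006,23.075), heading=114, 9 segment(s) drawn

Answer: -9.006 23.075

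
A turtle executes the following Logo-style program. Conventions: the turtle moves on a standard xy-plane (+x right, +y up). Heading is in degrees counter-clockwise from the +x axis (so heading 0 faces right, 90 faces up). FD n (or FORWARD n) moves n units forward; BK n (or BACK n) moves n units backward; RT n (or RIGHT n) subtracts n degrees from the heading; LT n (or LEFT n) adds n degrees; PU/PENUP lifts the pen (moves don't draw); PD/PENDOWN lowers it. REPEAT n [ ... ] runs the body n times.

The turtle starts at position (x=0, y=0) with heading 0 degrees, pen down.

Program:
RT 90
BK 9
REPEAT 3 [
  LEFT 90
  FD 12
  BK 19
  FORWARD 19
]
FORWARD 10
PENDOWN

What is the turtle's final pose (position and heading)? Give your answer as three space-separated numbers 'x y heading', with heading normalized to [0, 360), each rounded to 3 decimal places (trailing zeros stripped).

Answer: -10 21 180

Derivation:
Executing turtle program step by step:
Start: pos=(0,0), heading=0, pen down
RT 90: heading 0 -> 270
BK 9: (0,0) -> (0,9) [heading=270, draw]
REPEAT 3 [
  -- iteration 1/3 --
  LT 90: heading 270 -> 0
  FD 12: (0,9) -> (12,9) [heading=0, draw]
  BK 19: (12,9) -> (-7,9) [heading=0, draw]
  FD 19: (-7,9) -> (12,9) [heading=0, draw]
  -- iteration 2/3 --
  LT 90: heading 0 -> 90
  FD 12: (12,9) -> (12,21) [heading=90, draw]
  BK 19: (12,21) -> (12,2) [heading=90, draw]
  FD 19: (12,2) -> (12,21) [heading=90, draw]
  -- iteration 3/3 --
  LT 90: heading 90 -> 180
  FD 12: (12,21) -> (0,21) [heading=180, draw]
  BK 19: (0,21) -> (19,21) [heading=180, draw]
  FD 19: (19,21) -> (0,21) [heading=180, draw]
]
FD 10: (0,21) -> (-10,21) [heading=180, draw]
PD: pen down
Final: pos=(-10,21), heading=180, 11 segment(s) drawn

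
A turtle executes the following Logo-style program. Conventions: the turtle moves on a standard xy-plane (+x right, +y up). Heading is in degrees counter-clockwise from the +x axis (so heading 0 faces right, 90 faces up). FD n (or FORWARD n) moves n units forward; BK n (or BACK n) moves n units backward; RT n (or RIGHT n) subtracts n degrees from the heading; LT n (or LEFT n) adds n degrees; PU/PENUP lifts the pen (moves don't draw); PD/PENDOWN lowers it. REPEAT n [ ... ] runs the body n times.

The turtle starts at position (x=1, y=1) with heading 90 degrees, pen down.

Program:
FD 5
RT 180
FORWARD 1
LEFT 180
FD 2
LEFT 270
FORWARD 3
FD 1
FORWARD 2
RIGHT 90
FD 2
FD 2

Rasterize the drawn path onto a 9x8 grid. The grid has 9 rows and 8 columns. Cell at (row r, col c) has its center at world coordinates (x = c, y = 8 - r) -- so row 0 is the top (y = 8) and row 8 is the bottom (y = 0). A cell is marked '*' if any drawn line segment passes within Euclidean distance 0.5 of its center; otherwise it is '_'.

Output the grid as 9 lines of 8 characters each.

Answer: ________
_*******
_*_____*
_*_____*
_*_____*
_*_____*
_*______
_*______
________

Derivation:
Segment 0: (1,1) -> (1,6)
Segment 1: (1,6) -> (1,5)
Segment 2: (1,5) -> (1,7)
Segment 3: (1,7) -> (4,7)
Segment 4: (4,7) -> (5,7)
Segment 5: (5,7) -> (7,7)
Segment 6: (7,7) -> (7,5)
Segment 7: (7,5) -> (7,3)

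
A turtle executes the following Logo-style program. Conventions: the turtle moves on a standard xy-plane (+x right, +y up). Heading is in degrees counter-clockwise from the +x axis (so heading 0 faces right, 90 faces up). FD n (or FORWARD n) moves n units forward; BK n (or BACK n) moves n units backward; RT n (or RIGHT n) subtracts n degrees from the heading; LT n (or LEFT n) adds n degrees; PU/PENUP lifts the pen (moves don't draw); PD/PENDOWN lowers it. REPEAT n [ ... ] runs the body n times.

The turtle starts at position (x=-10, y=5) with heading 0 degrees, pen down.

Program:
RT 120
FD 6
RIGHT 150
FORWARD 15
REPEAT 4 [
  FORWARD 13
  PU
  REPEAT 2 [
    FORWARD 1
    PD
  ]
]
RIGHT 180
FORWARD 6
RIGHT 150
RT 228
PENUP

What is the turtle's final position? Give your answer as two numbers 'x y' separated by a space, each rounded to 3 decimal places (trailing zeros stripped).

Executing turtle program step by step:
Start: pos=(-10,5), heading=0, pen down
RT 120: heading 0 -> 240
FD 6: (-10,5) -> (-13,-0.196) [heading=240, draw]
RT 150: heading 240 -> 90
FD 15: (-13,-0.196) -> (-13,14.804) [heading=90, draw]
REPEAT 4 [
  -- iteration 1/4 --
  FD 13: (-13,14.804) -> (-13,27.804) [heading=90, draw]
  PU: pen up
  REPEAT 2 [
    -- iteration 1/2 --
    FD 1: (-13,27.804) -> (-13,28.804) [heading=90, move]
    PD: pen down
    -- iteration 2/2 --
    FD 1: (-13,28.804) -> (-13,29.804) [heading=90, draw]
    PD: pen down
  ]
  -- iteration 2/4 --
  FD 13: (-13,29.804) -> (-13,42.804) [heading=90, draw]
  PU: pen up
  REPEAT 2 [
    -- iteration 1/2 --
    FD 1: (-13,42.804) -> (-13,43.804) [heading=90, move]
    PD: pen down
    -- iteration 2/2 --
    FD 1: (-13,43.804) -> (-13,44.804) [heading=90, draw]
    PD: pen down
  ]
  -- iteration 3/4 --
  FD 13: (-13,44.804) -> (-13,57.804) [heading=90, draw]
  PU: pen up
  REPEAT 2 [
    -- iteration 1/2 --
    FD 1: (-13,57.804) -> (-13,58.804) [heading=90, move]
    PD: pen down
    -- iteration 2/2 --
    FD 1: (-13,58.804) -> (-13,59.804) [heading=90, draw]
    PD: pen down
  ]
  -- iteration 4/4 --
  FD 13: (-13,59.804) -> (-13,72.804) [heading=90, draw]
  PU: pen up
  REPEAT 2 [
    -- iteration 1/2 --
    FD 1: (-13,72.804) -> (-13,73.804) [heading=90, move]
    PD: pen down
    -- iteration 2/2 --
    FD 1: (-13,73.804) -> (-13,74.804) [heading=90, draw]
    PD: pen down
  ]
]
RT 180: heading 90 -> 270
FD 6: (-13,74.804) -> (-13,68.804) [heading=270, draw]
RT 150: heading 270 -> 120
RT 228: heading 120 -> 252
PU: pen up
Final: pos=(-13,68.804), heading=252, 11 segment(s) drawn

Answer: -13 68.804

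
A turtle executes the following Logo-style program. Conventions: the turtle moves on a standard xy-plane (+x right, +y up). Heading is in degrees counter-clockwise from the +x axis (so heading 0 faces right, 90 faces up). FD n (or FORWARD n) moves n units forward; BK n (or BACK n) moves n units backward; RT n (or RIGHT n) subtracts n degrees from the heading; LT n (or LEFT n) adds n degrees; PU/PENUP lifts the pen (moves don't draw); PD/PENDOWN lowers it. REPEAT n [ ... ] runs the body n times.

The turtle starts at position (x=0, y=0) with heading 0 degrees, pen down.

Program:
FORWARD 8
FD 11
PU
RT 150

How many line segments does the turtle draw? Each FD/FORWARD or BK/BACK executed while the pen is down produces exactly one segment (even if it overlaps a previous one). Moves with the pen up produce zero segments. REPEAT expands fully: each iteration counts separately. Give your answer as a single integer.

Answer: 2

Derivation:
Executing turtle program step by step:
Start: pos=(0,0), heading=0, pen down
FD 8: (0,0) -> (8,0) [heading=0, draw]
FD 11: (8,0) -> (19,0) [heading=0, draw]
PU: pen up
RT 150: heading 0 -> 210
Final: pos=(19,0), heading=210, 2 segment(s) drawn
Segments drawn: 2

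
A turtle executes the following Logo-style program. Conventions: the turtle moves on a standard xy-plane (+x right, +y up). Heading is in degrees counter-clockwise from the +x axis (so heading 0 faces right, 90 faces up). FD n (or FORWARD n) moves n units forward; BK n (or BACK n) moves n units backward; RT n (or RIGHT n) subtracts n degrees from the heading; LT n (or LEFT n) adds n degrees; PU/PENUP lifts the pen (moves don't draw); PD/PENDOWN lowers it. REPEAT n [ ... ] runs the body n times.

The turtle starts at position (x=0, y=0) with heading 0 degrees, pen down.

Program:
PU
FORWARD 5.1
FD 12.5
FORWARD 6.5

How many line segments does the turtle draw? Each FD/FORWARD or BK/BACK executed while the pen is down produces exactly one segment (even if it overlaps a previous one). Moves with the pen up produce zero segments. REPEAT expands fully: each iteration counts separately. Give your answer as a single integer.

Executing turtle program step by step:
Start: pos=(0,0), heading=0, pen down
PU: pen up
FD 5.1: (0,0) -> (5.1,0) [heading=0, move]
FD 12.5: (5.1,0) -> (17.6,0) [heading=0, move]
FD 6.5: (17.6,0) -> (24.1,0) [heading=0, move]
Final: pos=(24.1,0), heading=0, 0 segment(s) drawn
Segments drawn: 0

Answer: 0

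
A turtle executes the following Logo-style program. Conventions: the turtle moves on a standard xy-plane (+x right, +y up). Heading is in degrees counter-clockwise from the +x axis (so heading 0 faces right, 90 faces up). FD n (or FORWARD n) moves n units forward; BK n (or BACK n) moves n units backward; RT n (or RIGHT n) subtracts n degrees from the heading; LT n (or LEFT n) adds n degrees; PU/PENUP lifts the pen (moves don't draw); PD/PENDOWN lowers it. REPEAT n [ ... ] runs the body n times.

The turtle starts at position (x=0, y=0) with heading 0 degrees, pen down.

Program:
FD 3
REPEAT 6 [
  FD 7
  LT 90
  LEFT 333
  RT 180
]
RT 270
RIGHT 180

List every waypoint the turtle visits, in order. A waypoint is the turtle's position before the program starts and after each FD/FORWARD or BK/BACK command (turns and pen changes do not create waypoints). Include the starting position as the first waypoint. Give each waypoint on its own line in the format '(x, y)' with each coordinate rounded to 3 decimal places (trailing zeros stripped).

Answer: (0, 0)
(3, 0)
(10, 0)
(6.822, -6.237)
(2.708, -0.574)
(9.621, 0.521)
(7.458, -6.136)
(2.509, -1.187)

Derivation:
Executing turtle program step by step:
Start: pos=(0,0), heading=0, pen down
FD 3: (0,0) -> (3,0) [heading=0, draw]
REPEAT 6 [
  -- iteration 1/6 --
  FD 7: (3,0) -> (10,0) [heading=0, draw]
  LT 90: heading 0 -> 90
  LT 333: heading 90 -> 63
  RT 180: heading 63 -> 243
  -- iteration 2/6 --
  FD 7: (10,0) -> (6.822,-6.237) [heading=243, draw]
  LT 90: heading 243 -> 333
  LT 333: heading 333 -> 306
  RT 180: heading 306 -> 126
  -- iteration 3/6 --
  FD 7: (6.822,-6.237) -> (2.708,-0.574) [heading=126, draw]
  LT 90: heading 126 -> 216
  LT 333: heading 216 -> 189
  RT 180: heading 189 -> 9
  -- iteration 4/6 --
  FD 7: (2.708,-0.574) -> (9.621,0.521) [heading=9, draw]
  LT 90: heading 9 -> 99
  LT 333: heading 99 -> 72
  RT 180: heading 72 -> 252
  -- iteration 5/6 --
  FD 7: (9.621,0.521) -> (7.458,-6.136) [heading=252, draw]
  LT 90: heading 252 -> 342
  LT 333: heading 342 -> 315
  RT 180: heading 315 -> 135
  -- iteration 6/6 --
  FD 7: (7.458,-6.136) -> (2.509,-1.187) [heading=135, draw]
  LT 90: heading 135 -> 225
  LT 333: heading 225 -> 198
  RT 180: heading 198 -> 18
]
RT 270: heading 18 -> 108
RT 180: heading 108 -> 288
Final: pos=(2.509,-1.187), heading=288, 7 segment(s) drawn
Waypoints (8 total):
(0, 0)
(3, 0)
(10, 0)
(6.822, -6.237)
(2.708, -0.574)
(9.621, 0.521)
(7.458, -6.136)
(2.509, -1.187)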